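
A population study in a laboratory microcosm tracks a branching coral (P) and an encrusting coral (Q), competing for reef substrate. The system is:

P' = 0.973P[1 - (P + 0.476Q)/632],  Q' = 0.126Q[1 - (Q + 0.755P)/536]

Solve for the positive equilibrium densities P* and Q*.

Setting both brackets to zero gives the nullclines P + 0.476Q = 632 and 0.755P + Q = 536.
Substituting Q = 536 - 0.755P into the first: P(1 - 0.476·0.755) = 632 - 0.476·536.
So P* = 377/0.641 = 588, and then Q* = 536 - 0.755·588 = 91.8.

P* ≈ 588, Q* ≈ 91.8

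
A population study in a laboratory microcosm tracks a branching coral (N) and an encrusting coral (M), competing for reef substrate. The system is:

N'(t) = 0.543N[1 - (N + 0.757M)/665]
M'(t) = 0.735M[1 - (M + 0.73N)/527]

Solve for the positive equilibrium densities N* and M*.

N* ≈ 595, M* ≈ 92.9

Setting both brackets to zero gives the nullclines N + 0.757M = 665 and 0.73N + M = 527.
Substituting M = 527 - 0.73N into the first: N(1 - 0.757·0.73) = 665 - 0.757·527.
So N* = 266/0.447 = 595, and then M* = 527 - 0.73·595 = 92.9.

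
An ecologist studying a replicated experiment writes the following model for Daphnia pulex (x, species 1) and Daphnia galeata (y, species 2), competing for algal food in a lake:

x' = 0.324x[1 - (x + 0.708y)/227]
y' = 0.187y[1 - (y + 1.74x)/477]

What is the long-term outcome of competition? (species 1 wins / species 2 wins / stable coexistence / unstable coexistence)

Compare the nullcline intercepts: K1/α12 = 227/0.708 = 321 < K2 = 477; K2/α21 = 477/1.74 = 274 > K1 = 227.
Since the inequalities point opposite ways, species 2 can invade but species 1 cannot.

species 2 excludes species 1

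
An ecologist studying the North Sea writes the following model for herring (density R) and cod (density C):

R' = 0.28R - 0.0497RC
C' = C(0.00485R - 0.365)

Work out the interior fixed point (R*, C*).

R* ≈ 75.3, C* ≈ 5.63

Set dC/dt = 0 with C > 0: 0.00485R - 0.365 = 0, so R* = 0.365/0.00485 = 75.3.
Set dR/dt = 0 with R > 0: 0.28 - 0.0497C = 0, so C* = 0.28/0.0497 = 5.63.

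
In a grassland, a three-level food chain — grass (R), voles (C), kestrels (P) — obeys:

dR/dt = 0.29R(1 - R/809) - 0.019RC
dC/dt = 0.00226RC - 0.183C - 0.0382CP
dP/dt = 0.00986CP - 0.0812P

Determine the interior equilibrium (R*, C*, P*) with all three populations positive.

From dP/dt = 0: 0.00986C* = 0.0812, so C* = 8.24.
From dR/dt = 0: 0.29(1 - R*/809) = 0.019·8.24, giving R* = 809·(1 - 0.54) = 373.
From dC/dt = 0: 0.00226·373 - 0.183 = 0.0382P*, so P* = 0.659/0.0382 = 17.2.

R* ≈ 373, C* ≈ 8.24, P* ≈ 17.2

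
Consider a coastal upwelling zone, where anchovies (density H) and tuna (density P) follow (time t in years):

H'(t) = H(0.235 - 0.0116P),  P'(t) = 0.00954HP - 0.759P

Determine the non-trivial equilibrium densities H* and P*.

Set dP/dt = 0 with P > 0: 0.00954H - 0.759 = 0, so H* = 0.759/0.00954 = 79.6.
Set dH/dt = 0 with H > 0: 0.235 - 0.0116P = 0, so P* = 0.235/0.0116 = 20.3.

H* ≈ 79.6, P* ≈ 20.3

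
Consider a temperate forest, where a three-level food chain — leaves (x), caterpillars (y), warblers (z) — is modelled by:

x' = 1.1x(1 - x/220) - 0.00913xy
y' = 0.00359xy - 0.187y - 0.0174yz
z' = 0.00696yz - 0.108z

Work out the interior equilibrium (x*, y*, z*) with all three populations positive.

From dz/dt = 0: 0.00696y* = 0.108, so y* = 15.5.
From dx/dt = 0: 1.1(1 - x*/220) = 0.00913·15.5, giving x* = 220·(1 - 0.129) = 192.
From dy/dt = 0: 0.00359·192 - 0.187 = 0.0174z*, so z* = 0.501/0.0174 = 28.8.

x* ≈ 192, y* ≈ 15.5, z* ≈ 28.8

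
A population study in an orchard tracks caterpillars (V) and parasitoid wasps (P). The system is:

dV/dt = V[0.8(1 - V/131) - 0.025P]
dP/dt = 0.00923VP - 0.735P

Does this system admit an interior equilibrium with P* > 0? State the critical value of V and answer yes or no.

Threshold V = 79.6; K > 79.6, so yes, the predator persists.

The predator equation gives dP/dt > 0 only when V > 0.735/0.00923 = 79.6.
Without the predator, V → K = 131. Since 131 > 79.6, the predator can invade and persist.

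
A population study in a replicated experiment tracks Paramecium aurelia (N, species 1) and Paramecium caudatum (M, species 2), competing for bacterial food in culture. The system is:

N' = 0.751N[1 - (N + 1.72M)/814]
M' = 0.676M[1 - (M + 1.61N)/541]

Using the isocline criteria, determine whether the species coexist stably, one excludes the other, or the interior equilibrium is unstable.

unstable coexistence (outcome depends on initial conditions)

Compare the nullcline intercepts: K1/α12 = 814/1.72 = 473 < K2 = 541; K2/α21 = 541/1.61 = 336 < K1 = 814.
Since both are reversed, neither can invade when rare; the interior point is a saddle.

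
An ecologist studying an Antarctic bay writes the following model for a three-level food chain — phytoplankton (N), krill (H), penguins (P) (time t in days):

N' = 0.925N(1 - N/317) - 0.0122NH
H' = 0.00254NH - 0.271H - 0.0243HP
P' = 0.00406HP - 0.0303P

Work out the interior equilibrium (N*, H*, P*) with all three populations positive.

From dP/dt = 0: 0.00406H* = 0.0303, so H* = 7.46.
From dN/dt = 0: 0.925(1 - N*/317) = 0.0122·7.46, giving N* = 317·(1 - 0.0984) = 286.
From dH/dt = 0: 0.00254·286 - 0.271 = 0.0243P*, so P* = 0.455/0.0243 = 18.7.

N* ≈ 286, H* ≈ 7.46, P* ≈ 18.7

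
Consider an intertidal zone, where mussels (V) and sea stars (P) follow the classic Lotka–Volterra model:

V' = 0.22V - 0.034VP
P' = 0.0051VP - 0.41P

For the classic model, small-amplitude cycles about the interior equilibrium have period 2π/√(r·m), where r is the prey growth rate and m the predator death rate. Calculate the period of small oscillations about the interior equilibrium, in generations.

Here r = 0.22 and m = 0.41, so r·m = 0.0902.
ω = √0.0902 = 0.3 per generation, hence T = 2π/ω ≈ 20.9 generations.

T ≈ 20.9 generations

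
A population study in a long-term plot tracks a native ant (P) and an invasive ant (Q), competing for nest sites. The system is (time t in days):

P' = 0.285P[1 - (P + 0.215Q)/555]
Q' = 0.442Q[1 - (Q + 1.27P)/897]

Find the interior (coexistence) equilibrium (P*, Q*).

Setting both brackets to zero gives the nullclines P + 0.215Q = 555 and 1.27P + Q = 897.
Substituting Q = 897 - 1.27P into the first: P(1 - 0.215·1.27) = 555 - 0.215·897.
So P* = 362/0.727 = 498, and then Q* = 897 - 1.27·498 = 264.

P* ≈ 498, Q* ≈ 264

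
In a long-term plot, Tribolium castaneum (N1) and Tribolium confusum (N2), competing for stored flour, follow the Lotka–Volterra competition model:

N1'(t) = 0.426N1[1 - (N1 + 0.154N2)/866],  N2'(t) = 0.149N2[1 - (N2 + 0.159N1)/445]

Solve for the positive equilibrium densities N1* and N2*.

N1* ≈ 817, N2* ≈ 315

Setting both brackets to zero gives the nullclines N1 + 0.154N2 = 866 and 0.159N1 + N2 = 445.
Substituting N2 = 445 - 0.159N1 into the first: N1(1 - 0.154·0.159) = 866 - 0.154·445.
So N1* = 797/0.976 = 817, and then N2* = 445 - 0.159·817 = 315.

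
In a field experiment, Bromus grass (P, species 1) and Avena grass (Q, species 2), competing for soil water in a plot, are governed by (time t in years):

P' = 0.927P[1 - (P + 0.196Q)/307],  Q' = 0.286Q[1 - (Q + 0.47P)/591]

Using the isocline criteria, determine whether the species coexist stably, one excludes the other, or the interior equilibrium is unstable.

stable coexistence

Compare the nullcline intercepts: K1/α12 = 307/0.196 = 1570 > K2 = 591; K2/α21 = 591/0.47 = 1260 > K1 = 307.
Since both inequalities hold, each species can invade when rare, so the interior equilibrium is stable.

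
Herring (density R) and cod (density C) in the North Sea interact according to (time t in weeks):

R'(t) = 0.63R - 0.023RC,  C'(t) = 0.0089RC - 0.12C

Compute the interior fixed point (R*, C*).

R* ≈ 13.5, C* ≈ 27.4

Set dC/dt = 0 with C > 0: 0.0089R - 0.12 = 0, so R* = 0.12/0.0089 = 13.5.
Set dR/dt = 0 with R > 0: 0.63 - 0.023C = 0, so C* = 0.63/0.023 = 27.4.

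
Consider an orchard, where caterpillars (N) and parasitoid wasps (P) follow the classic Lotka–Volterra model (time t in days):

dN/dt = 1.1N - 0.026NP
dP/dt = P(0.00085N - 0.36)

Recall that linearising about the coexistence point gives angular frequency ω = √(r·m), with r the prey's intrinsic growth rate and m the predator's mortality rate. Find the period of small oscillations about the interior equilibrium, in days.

Here r = 1.1 and m = 0.36, so r·m = 0.396.
ω = √0.396 = 0.629 per day, hence T = 2π/ω ≈ 9.98 days.

T ≈ 9.98 days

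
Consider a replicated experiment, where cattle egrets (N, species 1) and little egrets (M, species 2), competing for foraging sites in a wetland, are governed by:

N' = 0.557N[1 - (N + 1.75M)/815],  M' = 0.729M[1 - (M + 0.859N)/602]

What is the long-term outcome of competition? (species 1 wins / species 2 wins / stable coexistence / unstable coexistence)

Compare the nullcline intercepts: K1/α12 = 815/1.75 = 466 < K2 = 602; K2/α21 = 602/0.859 = 701 < K1 = 815.
Since both are reversed, neither can invade when rare; the interior point is a saddle.

unstable coexistence (outcome depends on initial conditions)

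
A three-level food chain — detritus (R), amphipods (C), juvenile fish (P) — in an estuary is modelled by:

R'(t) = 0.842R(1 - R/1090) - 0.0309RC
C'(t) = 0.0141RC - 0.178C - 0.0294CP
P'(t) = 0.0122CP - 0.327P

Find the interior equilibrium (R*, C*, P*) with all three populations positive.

From dP/dt = 0: 0.0122C* = 0.327, so C* = 26.8.
From dR/dt = 0: 0.842(1 - R*/1090) = 0.0309·26.8, giving R* = 1090·(1 - 0.984) = 17.8.
From dC/dt = 0: 0.0141·17.8 - 0.178 = 0.0294P*, so P* = 0.0735/0.0294 = 2.5.

R* ≈ 17.8, C* ≈ 26.8, P* ≈ 2.5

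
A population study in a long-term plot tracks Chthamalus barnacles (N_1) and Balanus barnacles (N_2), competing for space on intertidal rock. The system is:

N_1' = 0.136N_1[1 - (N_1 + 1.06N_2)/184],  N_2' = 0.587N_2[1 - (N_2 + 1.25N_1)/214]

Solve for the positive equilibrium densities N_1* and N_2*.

Setting both brackets to zero gives the nullclines N_1 + 1.06N_2 = 184 and 1.25N_1 + N_2 = 214.
Substituting N_2 = 214 - 1.25N_1 into the first: N_1(1 - 1.06·1.25) = 184 - 1.06·214.
So N_1* = -42.8/-0.325 = 132, and then N_2* = 214 - 1.25·132 = 49.2.

N_1* ≈ 132, N_2* ≈ 49.2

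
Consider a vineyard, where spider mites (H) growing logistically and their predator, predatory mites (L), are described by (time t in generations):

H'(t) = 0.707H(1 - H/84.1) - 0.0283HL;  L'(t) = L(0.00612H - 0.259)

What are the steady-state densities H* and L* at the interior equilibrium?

H* ≈ 42.3, L* ≈ 12.4

From dL/dt = 0 with L > 0: 0.00612H* = 0.259, so H* = 42.3.
Substitute into dH/dt = 0: 0.707(1 - 42.3/84.1) = 0.0283L*.
The bracket is 0.497, giving L* = 0.351/0.0283 = 12.4.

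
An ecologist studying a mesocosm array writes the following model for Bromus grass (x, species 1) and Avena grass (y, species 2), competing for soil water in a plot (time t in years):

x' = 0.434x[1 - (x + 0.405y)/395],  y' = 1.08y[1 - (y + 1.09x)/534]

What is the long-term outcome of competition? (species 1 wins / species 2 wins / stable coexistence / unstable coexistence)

stable coexistence

Compare the nullcline intercepts: K1/α12 = 395/0.405 = 975 > K2 = 534; K2/α21 = 534/1.09 = 490 > K1 = 395.
Since both inequalities hold, each species can invade when rare, so the interior equilibrium is stable.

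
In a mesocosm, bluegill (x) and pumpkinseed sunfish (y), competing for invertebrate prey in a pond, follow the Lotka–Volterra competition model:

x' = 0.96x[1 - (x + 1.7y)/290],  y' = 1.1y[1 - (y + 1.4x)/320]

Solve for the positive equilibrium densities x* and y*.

x* ≈ 184, y* ≈ 62.3

Setting both brackets to zero gives the nullclines x + 1.7y = 290 and 1.4x + y = 320.
Substituting y = 320 - 1.4x into the first: x(1 - 1.7·1.4) = 290 - 1.7·320.
So x* = -254/-1.38 = 184, and then y* = 320 - 1.4·184 = 62.3.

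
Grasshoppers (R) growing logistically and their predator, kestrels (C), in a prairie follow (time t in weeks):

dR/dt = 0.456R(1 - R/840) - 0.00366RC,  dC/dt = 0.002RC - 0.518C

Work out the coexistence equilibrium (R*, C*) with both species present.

R* ≈ 259, C* ≈ 86.2

From dC/dt = 0 with C > 0: 0.002R* = 0.518, so R* = 259.
Substitute into dR/dt = 0: 0.456(1 - 259/840) = 0.00366C*.
The bracket is 0.692, giving C* = 0.315/0.00366 = 86.2.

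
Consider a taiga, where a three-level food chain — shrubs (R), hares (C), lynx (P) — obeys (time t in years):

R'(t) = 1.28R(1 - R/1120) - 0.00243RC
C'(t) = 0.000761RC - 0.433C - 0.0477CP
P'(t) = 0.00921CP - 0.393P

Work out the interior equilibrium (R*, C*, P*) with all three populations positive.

From dP/dt = 0: 0.00921C* = 0.393, so C* = 42.7.
From dR/dt = 0: 1.28(1 - R*/1120) = 0.00243·42.7, giving R* = 1120·(1 - 0.081) = 1030.
From dC/dt = 0: 0.000761·1030 - 0.433 = 0.0477P*, so P* = 0.35/0.0477 = 7.34.

R* ≈ 1030, C* ≈ 42.7, P* ≈ 7.34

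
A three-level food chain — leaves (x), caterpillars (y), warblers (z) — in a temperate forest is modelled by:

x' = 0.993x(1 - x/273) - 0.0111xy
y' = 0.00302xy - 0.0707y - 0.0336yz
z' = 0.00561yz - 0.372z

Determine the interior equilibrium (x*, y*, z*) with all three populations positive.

x* ≈ 70.6, y* ≈ 66.3, z* ≈ 4.25

From dz/dt = 0: 0.00561y* = 0.372, so y* = 66.3.
From dx/dt = 0: 0.993(1 - x*/273) = 0.0111·66.3, giving x* = 273·(1 - 0.741) = 70.6.
From dy/dt = 0: 0.00302·70.6 - 0.0707 = 0.0336z*, so z* = 0.143/0.0336 = 4.25.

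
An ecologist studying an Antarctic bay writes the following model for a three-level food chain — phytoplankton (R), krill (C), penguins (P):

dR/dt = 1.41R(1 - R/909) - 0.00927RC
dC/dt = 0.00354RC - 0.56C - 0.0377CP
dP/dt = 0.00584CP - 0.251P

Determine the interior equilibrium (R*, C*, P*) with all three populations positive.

From dP/dt = 0: 0.00584C* = 0.251, so C* = 43.
From dR/dt = 0: 1.41(1 - R*/909) = 0.00927·43, giving R* = 909·(1 - 0.283) = 652.
From dC/dt = 0: 0.00354·652 - 0.56 = 0.0377P*, so P* = 1.75/0.0377 = 46.4.

R* ≈ 652, C* ≈ 43, P* ≈ 46.4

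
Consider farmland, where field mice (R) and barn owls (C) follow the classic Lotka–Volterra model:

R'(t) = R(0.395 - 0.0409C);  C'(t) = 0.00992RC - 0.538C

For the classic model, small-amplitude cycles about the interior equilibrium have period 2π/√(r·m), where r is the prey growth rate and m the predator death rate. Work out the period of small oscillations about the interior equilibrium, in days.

T ≈ 13.6 days

Here r = 0.395 and m = 0.538, so r·m = 0.213.
ω = √0.213 = 0.461 per day, hence T = 2π/ω ≈ 13.6 days.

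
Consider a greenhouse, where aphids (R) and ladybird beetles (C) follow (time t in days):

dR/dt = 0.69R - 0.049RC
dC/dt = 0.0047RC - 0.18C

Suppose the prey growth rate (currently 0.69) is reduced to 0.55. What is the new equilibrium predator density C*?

At the interior fixed point, setting dR/dt = 0 with R > 0 fixes C* = (prey growth rate)/(RC coefficient) — independent of the other coefficients.
With the change, C* = 0.55/0.049 = 11.2; it falls from 14.1.

C* ≈ 11.2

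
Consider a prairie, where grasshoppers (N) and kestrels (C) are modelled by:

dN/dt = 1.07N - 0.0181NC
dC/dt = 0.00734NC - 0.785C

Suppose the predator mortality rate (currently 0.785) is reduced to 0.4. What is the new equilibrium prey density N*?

N* ≈ 54.5

At the interior fixed point, setting dC/dt = 0 with C > 0 fixes N* = (predator death rate)/(NC coefficient) — independent of the other coefficients.
With the change, N* = 0.4/0.00734 = 54.5; it falls from 107.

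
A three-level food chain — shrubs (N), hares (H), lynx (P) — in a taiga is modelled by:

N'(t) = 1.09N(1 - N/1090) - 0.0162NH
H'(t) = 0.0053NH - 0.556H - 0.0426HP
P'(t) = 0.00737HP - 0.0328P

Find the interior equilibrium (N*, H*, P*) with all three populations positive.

N* ≈ 1020, H* ≈ 4.45, P* ≈ 114

From dP/dt = 0: 0.00737H* = 0.0328, so H* = 4.45.
From dN/dt = 0: 1.09(1 - N*/1090) = 0.0162·4.45, giving N* = 1090·(1 - 0.0661) = 1020.
From dH/dt = 0: 0.0053·1020 - 0.556 = 0.0426P*, so P* = 4.84/0.0426 = 114.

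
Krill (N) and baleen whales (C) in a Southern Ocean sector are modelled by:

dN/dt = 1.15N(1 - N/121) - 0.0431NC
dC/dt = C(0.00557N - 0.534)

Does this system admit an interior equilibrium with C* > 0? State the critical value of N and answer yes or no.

Threshold N = 95.9; K > 95.9, so yes, the predator persists.

The predator equation gives dC/dt > 0 only when N > 0.534/0.00557 = 95.9.
Without the predator, N → K = 121. Since 121 > 95.9, the predator can invade and persist.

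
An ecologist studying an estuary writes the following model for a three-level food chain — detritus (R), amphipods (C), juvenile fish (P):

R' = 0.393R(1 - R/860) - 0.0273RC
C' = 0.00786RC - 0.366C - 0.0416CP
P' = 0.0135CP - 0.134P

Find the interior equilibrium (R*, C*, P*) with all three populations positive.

From dP/dt = 0: 0.0135C* = 0.134, so C* = 9.93.
From dR/dt = 0: 0.393(1 - R*/860) = 0.0273·9.93, giving R* = 860·(1 - 0.69) = 267.
From dC/dt = 0: 0.00786·267 - 0.366 = 0.0416P*, so P* = 1.73/0.0416 = 41.7.

R* ≈ 267, C* ≈ 9.93, P* ≈ 41.7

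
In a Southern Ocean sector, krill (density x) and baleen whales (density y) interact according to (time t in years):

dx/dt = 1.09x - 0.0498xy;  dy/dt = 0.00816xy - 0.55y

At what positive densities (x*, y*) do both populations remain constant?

x* ≈ 67.4, y* ≈ 21.9

Set dy/dt = 0 with y > 0: 0.00816x - 0.55 = 0, so x* = 0.55/0.00816 = 67.4.
Set dx/dt = 0 with x > 0: 1.09 - 0.0498y = 0, so y* = 1.09/0.0498 = 21.9.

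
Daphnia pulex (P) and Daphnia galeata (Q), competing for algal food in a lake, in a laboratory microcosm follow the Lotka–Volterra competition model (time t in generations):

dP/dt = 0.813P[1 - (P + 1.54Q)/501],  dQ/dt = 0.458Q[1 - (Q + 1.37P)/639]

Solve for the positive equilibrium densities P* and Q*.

Setting both brackets to zero gives the nullclines P + 1.54Q = 501 and 1.37P + Q = 639.
Substituting Q = 639 - 1.37P into the first: P(1 - 1.54·1.37) = 501 - 1.54·639.
So P* = -483/-1.11 = 435, and then Q* = 639 - 1.37·435 = 42.7.

P* ≈ 435, Q* ≈ 42.7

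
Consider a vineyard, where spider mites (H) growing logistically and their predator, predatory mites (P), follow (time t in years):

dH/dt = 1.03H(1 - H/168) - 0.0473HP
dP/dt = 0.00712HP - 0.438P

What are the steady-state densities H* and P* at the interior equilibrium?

From dP/dt = 0 with P > 0: 0.00712H* = 0.438, so H* = 61.5.
Substitute into dH/dt = 0: 1.03(1 - 61.5/168) = 0.0473P*.
The bracket is 0.634, giving P* = 0.653/0.0473 = 13.8.

H* ≈ 61.5, P* ≈ 13.8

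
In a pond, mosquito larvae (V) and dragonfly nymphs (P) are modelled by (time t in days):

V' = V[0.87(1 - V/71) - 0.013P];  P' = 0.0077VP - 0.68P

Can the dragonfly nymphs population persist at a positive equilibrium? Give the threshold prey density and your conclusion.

The predator equation gives dP/dt > 0 only when V > 0.68/0.0077 = 88.3.
Without the predator, V → K = 71. Since 71 < 88.3, the predator cannot invade.

Threshold V = 88.3; K < 88.3, so no, the predator goes extinct.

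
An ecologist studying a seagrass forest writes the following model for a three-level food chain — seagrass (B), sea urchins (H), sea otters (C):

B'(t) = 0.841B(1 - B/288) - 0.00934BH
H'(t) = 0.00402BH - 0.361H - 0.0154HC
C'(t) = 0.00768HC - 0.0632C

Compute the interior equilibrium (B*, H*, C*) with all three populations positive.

From dC/dt = 0: 0.00768H* = 0.0632, so H* = 8.23.
From dB/dt = 0: 0.841(1 - B*/288) = 0.00934·8.23, giving B* = 288·(1 - 0.0914) = 262.
From dH/dt = 0: 0.00402·262 - 0.361 = 0.0154C*, so C* = 0.691/0.0154 = 44.9.

B* ≈ 262, H* ≈ 8.23, C* ≈ 44.9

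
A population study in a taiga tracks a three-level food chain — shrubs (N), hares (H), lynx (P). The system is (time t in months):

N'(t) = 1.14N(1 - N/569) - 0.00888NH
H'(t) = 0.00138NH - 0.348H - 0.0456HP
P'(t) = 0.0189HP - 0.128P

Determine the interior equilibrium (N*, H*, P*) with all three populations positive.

From dP/dt = 0: 0.0189H* = 0.128, so H* = 6.77.
From dN/dt = 0: 1.14(1 - N*/569) = 0.00888·6.77, giving N* = 569·(1 - 0.0528) = 539.
From dH/dt = 0: 0.00138·539 - 0.348 = 0.0456P*, so P* = 0.396/0.0456 = 8.68.

N* ≈ 539, H* ≈ 6.77, P* ≈ 8.68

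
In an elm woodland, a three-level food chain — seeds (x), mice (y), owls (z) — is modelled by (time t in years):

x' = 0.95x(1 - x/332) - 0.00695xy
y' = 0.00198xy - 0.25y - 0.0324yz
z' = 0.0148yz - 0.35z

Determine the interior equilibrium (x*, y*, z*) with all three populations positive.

x* ≈ 275, y* ≈ 23.6, z* ≈ 9.06

From dz/dt = 0: 0.0148y* = 0.35, so y* = 23.6.
From dx/dt = 0: 0.95(1 - x*/332) = 0.00695·23.6, giving x* = 332·(1 - 0.173) = 275.
From dy/dt = 0: 0.00198·275 - 0.25 = 0.0324z*, so z* = 0.294/0.0324 = 9.06.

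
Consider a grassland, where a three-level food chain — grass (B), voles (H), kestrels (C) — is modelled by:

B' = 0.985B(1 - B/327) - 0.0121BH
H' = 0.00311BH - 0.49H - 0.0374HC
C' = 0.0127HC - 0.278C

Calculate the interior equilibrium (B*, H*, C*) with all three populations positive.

B* ≈ 239, H* ≈ 21.9, C* ≈ 6.78

From dC/dt = 0: 0.0127H* = 0.278, so H* = 21.9.
From dB/dt = 0: 0.985(1 - B*/327) = 0.0121·21.9, giving B* = 327·(1 - 0.269) = 239.
From dH/dt = 0: 0.00311·239 - 0.49 = 0.0374C*, so C* = 0.254/0.0374 = 6.78.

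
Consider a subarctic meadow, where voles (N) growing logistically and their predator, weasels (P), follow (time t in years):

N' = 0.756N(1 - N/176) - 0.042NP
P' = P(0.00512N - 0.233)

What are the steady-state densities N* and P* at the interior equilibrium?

From dP/dt = 0 with P > 0: 0.00512N* = 0.233, so N* = 45.5.
Substitute into dN/dt = 0: 0.756(1 - 45.5/176) = 0.042P*.
The bracket is 0.741, giving P* = 0.561/0.042 = 13.3.

N* ≈ 45.5, P* ≈ 13.3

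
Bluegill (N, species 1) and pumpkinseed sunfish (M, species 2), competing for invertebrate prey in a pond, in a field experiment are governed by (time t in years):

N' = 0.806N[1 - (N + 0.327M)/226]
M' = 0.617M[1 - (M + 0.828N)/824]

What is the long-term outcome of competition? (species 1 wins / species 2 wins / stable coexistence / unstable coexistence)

species 2 excludes species 1

Compare the nullcline intercepts: K1/α12 = 226/0.327 = 691 < K2 = 824; K2/α21 = 824/0.828 = 995 > K1 = 226.
Since the inequalities point opposite ways, species 2 can invade but species 1 cannot.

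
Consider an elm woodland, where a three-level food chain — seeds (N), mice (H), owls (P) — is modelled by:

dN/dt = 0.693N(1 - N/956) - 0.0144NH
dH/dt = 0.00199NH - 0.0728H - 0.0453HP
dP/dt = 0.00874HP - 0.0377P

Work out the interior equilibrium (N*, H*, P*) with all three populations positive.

N* ≈ 870, H* ≈ 4.31, P* ≈ 36.6

From dP/dt = 0: 0.00874H* = 0.0377, so H* = 4.31.
From dN/dt = 0: 0.693(1 - N*/956) = 0.0144·4.31, giving N* = 956·(1 - 0.0896) = 870.
From dH/dt = 0: 0.00199·870 - 0.0728 = 0.0453P*, so P* = 1.66/0.0453 = 36.6.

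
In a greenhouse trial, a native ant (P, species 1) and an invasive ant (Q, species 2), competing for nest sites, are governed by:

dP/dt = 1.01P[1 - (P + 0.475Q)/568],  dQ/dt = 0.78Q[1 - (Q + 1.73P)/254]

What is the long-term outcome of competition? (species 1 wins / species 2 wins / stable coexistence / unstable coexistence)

Compare the nullcline intercepts: K1/α12 = 568/0.475 = 1200 > K2 = 254; K2/α21 = 254/1.73 = 147 < K1 = 568.
Since the inequalities point opposite ways, species 1 can invade but species 2 cannot.

species 1 excludes species 2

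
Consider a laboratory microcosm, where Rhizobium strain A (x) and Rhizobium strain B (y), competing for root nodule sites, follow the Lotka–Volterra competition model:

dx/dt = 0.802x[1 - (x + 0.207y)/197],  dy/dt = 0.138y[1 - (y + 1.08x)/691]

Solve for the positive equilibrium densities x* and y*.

x* ≈ 69.5, y* ≈ 616

Setting both brackets to zero gives the nullclines x + 0.207y = 197 and 1.08x + y = 691.
Substituting y = 691 - 1.08x into the first: x(1 - 0.207·1.08) = 197 - 0.207·691.
So x* = 54/0.776 = 69.5, and then y* = 691 - 1.08·69.5 = 616.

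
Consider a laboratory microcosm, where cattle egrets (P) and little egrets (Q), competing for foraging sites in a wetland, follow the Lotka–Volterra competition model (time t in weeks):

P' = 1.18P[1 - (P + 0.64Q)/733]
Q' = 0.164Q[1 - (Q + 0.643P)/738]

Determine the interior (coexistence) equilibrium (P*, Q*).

Setting both brackets to zero gives the nullclines P + 0.64Q = 733 and 0.643P + Q = 738.
Substituting Q = 738 - 0.643P into the first: P(1 - 0.64·0.643) = 733 - 0.64·738.
So P* = 261/0.588 = 443, and then Q* = 738 - 0.643·443 = 453.

P* ≈ 443, Q* ≈ 453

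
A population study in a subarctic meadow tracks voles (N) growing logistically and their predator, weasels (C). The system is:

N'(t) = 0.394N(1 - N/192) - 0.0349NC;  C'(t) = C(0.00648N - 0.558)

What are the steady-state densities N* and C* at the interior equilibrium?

N* ≈ 86.1, C* ≈ 6.23

From dC/dt = 0 with C > 0: 0.00648N* = 0.558, so N* = 86.1.
Substitute into dN/dt = 0: 0.394(1 - 86.1/192) = 0.0349C*.
The bracket is 0.552, giving C* = 0.217/0.0349 = 6.23.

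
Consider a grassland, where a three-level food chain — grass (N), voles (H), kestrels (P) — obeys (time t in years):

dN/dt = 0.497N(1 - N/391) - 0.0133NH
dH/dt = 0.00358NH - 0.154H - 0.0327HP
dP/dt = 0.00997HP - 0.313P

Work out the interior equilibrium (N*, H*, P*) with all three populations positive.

From dP/dt = 0: 0.00997H* = 0.313, so H* = 31.4.
From dN/dt = 0: 0.497(1 - N*/391) = 0.0133·31.4, giving N* = 391·(1 - 0.84) = 62.5.
From dH/dt = 0: 0.00358·62.5 - 0.154 = 0.0327P*, so P* = 0.0698/0.0327 = 2.13.

N* ≈ 62.5, H* ≈ 31.4, P* ≈ 2.13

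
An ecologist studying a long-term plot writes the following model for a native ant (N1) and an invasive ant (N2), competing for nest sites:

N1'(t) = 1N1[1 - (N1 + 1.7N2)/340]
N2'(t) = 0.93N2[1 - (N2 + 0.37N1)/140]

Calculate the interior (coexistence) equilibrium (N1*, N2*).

Setting both brackets to zero gives the nullclines N1 + 1.7N2 = 340 and 0.37N1 + N2 = 140.
Substituting N2 = 140 - 0.37N1 into the first: N1(1 - 1.7·0.37) = 340 - 1.7·140.
So N1* = 102/0.371 = 275, and then N2* = 140 - 0.37·275 = 38.3.

N1* ≈ 275, N2* ≈ 38.3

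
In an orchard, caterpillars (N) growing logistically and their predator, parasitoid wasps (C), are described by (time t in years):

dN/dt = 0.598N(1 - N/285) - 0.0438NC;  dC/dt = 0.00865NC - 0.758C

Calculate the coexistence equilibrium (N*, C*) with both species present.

From dC/dt = 0 with C > 0: 0.00865N* = 0.758, so N* = 87.6.
Substitute into dN/dt = 0: 0.598(1 - 87.6/285) = 0.0438C*.
The bracket is 0.693, giving C* = 0.414/0.0438 = 9.46.

N* ≈ 87.6, C* ≈ 9.46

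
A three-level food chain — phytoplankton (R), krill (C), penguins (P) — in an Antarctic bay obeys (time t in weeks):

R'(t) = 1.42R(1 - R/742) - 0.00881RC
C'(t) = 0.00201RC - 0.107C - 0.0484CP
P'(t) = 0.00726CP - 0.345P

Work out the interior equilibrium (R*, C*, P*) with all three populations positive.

R* ≈ 523, C* ≈ 47.5, P* ≈ 19.5

From dP/dt = 0: 0.00726C* = 0.345, so C* = 47.5.
From dR/dt = 0: 1.42(1 - R*/742) = 0.00881·47.5, giving R* = 742·(1 - 0.295) = 523.
From dC/dt = 0: 0.00201·523 - 0.107 = 0.0484P*, so P* = 0.945/0.0484 = 19.5.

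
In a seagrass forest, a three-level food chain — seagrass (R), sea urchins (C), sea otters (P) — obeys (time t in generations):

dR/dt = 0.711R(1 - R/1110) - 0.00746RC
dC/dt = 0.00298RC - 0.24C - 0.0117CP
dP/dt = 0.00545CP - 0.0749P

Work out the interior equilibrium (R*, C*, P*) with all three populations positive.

From dP/dt = 0: 0.00545C* = 0.0749, so C* = 13.7.
From dR/dt = 0: 0.711(1 - R*/1110) = 0.00746·13.7, giving R* = 1110·(1 - 0.144) = 950.
From dC/dt = 0: 0.00298·950 - 0.24 = 0.0117P*, so P* = 2.59/0.0117 = 221.

R* ≈ 950, C* ≈ 13.7, P* ≈ 221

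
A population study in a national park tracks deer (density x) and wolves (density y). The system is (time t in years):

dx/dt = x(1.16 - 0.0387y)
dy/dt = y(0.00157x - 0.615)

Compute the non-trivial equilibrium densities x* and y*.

Set dy/dt = 0 with y > 0: 0.00157x - 0.615 = 0, so x* = 0.615/0.00157 = 392.
Set dx/dt = 0 with x > 0: 1.16 - 0.0387y = 0, so y* = 1.16/0.0387 = 30.

x* ≈ 392, y* ≈ 30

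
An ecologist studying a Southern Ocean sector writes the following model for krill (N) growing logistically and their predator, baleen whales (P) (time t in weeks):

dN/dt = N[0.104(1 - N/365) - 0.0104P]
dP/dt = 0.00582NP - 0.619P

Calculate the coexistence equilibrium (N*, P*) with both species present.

N* ≈ 106, P* ≈ 7.09

From dP/dt = 0 with P > 0: 0.00582N* = 0.619, so N* = 106.
Substitute into dN/dt = 0: 0.104(1 - 106/365) = 0.0104P*.
The bracket is 0.709, giving P* = 0.0737/0.0104 = 7.09.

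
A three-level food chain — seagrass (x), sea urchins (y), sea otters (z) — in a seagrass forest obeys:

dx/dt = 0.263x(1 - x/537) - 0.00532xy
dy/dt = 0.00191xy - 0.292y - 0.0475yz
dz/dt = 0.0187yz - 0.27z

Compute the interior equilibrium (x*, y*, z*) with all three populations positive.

From dz/dt = 0: 0.0187y* = 0.27, so y* = 14.4.
From dx/dt = 0: 0.263(1 - x*/537) = 0.00532·14.4, giving x* = 537·(1 - 0.292) = 380.
From dy/dt = 0: 0.00191·380 - 0.292 = 0.0475z*, so z* = 0.434/0.0475 = 9.14.

x* ≈ 380, y* ≈ 14.4, z* ≈ 9.14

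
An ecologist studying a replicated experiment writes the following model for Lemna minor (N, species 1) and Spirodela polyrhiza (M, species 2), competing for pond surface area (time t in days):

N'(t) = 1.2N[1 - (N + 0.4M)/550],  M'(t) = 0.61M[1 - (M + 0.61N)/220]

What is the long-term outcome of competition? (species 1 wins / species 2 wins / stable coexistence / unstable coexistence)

species 1 excludes species 2

Compare the nullcline intercepts: K1/α12 = 550/0.4 = 1380 > K2 = 220; K2/α21 = 220/0.61 = 361 < K1 = 550.
Since the inequalities point opposite ways, species 1 can invade but species 2 cannot.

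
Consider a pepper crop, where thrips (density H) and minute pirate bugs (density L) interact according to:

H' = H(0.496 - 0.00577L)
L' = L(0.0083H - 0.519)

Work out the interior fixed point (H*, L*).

Set dL/dt = 0 with L > 0: 0.0083H - 0.519 = 0, so H* = 0.519/0.0083 = 62.5.
Set dH/dt = 0 with H > 0: 0.496 - 0.00577L = 0, so L* = 0.496/0.00577 = 86.

H* ≈ 62.5, L* ≈ 86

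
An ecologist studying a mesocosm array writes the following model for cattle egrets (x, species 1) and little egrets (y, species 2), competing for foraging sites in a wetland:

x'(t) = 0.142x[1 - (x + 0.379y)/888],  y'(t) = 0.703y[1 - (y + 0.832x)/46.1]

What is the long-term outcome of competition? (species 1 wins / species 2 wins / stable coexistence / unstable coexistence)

species 1 excludes species 2

Compare the nullcline intercepts: K1/α12 = 888/0.379 = 2340 > K2 = 46.1; K2/α21 = 46.1/0.832 = 55.4 < K1 = 888.
Since the inequalities point opposite ways, species 1 can invade but species 2 cannot.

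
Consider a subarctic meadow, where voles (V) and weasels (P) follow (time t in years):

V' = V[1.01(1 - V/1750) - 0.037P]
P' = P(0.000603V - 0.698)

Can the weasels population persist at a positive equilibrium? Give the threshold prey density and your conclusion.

Threshold V = 1160; K > 1160, so yes, the predator persists.

The predator equation gives dP/dt > 0 only when V > 0.698/0.000603 = 1160.
Without the predator, V → K = 1750. Since 1750 > 1160, the predator can invade and persist.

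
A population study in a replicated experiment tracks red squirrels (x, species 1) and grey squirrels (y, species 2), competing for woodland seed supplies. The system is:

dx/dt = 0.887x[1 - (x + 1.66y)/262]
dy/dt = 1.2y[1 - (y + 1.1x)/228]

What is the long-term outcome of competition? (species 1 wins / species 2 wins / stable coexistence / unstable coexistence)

Compare the nullcline intercepts: K1/α12 = 262/1.66 = 158 < K2 = 228; K2/α21 = 228/1.1 = 207 < K1 = 262.
Since both are reversed, neither can invade when rare; the interior point is a saddle.

unstable coexistence (outcome depends on initial conditions)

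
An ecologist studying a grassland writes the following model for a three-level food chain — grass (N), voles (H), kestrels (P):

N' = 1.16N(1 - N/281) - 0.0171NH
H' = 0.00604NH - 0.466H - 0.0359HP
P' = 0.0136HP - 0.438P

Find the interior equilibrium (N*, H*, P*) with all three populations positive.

From dP/dt = 0: 0.0136H* = 0.438, so H* = 32.2.
From dN/dt = 0: 1.16(1 - N*/281) = 0.0171·32.2, giving N* = 281·(1 - 0.475) = 148.
From dH/dt = 0: 0.00604·148 - 0.466 = 0.0359P*, so P* = 0.425/0.0359 = 11.9.

N* ≈ 148, H* ≈ 32.2, P* ≈ 11.9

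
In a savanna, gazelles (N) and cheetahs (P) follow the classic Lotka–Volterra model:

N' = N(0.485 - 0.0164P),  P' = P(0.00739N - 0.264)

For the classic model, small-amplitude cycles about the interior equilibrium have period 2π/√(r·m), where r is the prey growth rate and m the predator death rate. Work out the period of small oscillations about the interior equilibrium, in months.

Here r = 0.485 and m = 0.264, so r·m = 0.128.
ω = √0.128 = 0.358 per month, hence T = 2π/ω ≈ 17.6 months.

T ≈ 17.6 months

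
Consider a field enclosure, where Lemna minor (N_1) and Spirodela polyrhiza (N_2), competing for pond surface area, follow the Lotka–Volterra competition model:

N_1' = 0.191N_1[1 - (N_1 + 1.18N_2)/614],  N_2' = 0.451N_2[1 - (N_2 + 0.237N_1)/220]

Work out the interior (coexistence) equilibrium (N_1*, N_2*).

N_1* ≈ 492, N_2* ≈ 103

Setting both brackets to zero gives the nullclines N_1 + 1.18N_2 = 614 and 0.237N_1 + N_2 = 220.
Substituting N_2 = 220 - 0.237N_1 into the first: N_1(1 - 1.18·0.237) = 614 - 1.18·220.
So N_1* = 354/0.72 = 492, and then N_2* = 220 - 0.237·492 = 103.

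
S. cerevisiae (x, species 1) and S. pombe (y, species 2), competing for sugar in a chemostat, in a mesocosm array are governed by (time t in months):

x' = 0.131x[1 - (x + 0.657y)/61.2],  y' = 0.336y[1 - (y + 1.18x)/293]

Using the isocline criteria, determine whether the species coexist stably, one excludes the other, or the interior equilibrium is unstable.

species 2 excludes species 1

Compare the nullcline intercepts: K1/α12 = 61.2/0.657 = 93.2 < K2 = 293; K2/α21 = 293/1.18 = 248 > K1 = 61.2.
Since the inequalities point opposite ways, species 2 can invade but species 1 cannot.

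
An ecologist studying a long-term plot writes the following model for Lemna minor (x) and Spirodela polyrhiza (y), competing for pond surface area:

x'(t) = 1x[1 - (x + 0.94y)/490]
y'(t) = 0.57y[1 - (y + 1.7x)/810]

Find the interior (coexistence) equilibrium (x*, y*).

Setting both brackets to zero gives the nullclines x + 0.94y = 490 and 1.7x + y = 810.
Substituting y = 810 - 1.7x into the first: x(1 - 0.94·1.7) = 490 - 0.94·810.
So x* = -271/-0.598 = 454, and then y* = 810 - 1.7·454 = 38.5.

x* ≈ 454, y* ≈ 38.5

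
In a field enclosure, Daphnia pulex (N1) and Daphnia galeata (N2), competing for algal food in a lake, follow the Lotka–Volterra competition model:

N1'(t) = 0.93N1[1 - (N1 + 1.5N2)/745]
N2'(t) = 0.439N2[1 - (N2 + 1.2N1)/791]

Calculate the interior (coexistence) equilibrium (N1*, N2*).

Setting both brackets to zero gives the nullclines N1 + 1.5N2 = 745 and 1.2N1 + N2 = 791.
Substituting N2 = 791 - 1.2N1 into the first: N1(1 - 1.5·1.2) = 745 - 1.5·791.
So N1* = -442/-0.8 = 552, and then N2* = 791 - 1.2·552 = 129.

N1* ≈ 552, N2* ≈ 129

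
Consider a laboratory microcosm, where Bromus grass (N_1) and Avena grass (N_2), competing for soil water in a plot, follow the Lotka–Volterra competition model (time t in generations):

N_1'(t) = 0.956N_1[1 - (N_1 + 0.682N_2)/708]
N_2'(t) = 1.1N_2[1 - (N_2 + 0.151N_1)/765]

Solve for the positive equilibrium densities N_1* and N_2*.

N_1* ≈ 208, N_2* ≈ 734

Setting both brackets to zero gives the nullclines N_1 + 0.682N_2 = 708 and 0.151N_1 + N_2 = 765.
Substituting N_2 = 765 - 0.151N_1 into the first: N_1(1 - 0.682·0.151) = 708 - 0.682·765.
So N_1* = 186/0.897 = 208, and then N_2* = 765 - 0.151·208 = 734.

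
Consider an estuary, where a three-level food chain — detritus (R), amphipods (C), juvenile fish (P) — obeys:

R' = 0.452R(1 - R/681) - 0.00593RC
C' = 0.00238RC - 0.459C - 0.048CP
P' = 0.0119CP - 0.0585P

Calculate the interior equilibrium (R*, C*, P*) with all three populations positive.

R* ≈ 637, C* ≈ 4.92, P* ≈ 22

From dP/dt = 0: 0.0119C* = 0.0585, so C* = 4.92.
From dR/dt = 0: 0.452(1 - R*/681) = 0.00593·4.92, giving R* = 681·(1 - 0.0645) = 637.
From dC/dt = 0: 0.00238·637 - 0.459 = 0.048P*, so P* = 1.06/0.048 = 22.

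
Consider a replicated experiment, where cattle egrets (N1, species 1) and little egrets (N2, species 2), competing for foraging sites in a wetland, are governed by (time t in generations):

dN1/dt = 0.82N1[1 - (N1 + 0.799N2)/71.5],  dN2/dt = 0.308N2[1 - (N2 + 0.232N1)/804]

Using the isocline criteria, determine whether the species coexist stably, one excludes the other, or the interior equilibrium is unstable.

species 2 excludes species 1

Compare the nullcline intercepts: K1/α12 = 71.5/0.799 = 89.5 < K2 = 804; K2/α21 = 804/0.232 = 3470 > K1 = 71.5.
Since the inequalities point opposite ways, species 2 can invade but species 1 cannot.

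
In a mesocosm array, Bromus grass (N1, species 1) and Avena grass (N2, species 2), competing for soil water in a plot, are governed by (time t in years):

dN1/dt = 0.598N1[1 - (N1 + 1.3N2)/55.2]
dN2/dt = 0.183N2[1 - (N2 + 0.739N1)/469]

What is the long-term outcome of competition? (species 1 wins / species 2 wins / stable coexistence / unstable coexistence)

Compare the nullcline intercepts: K1/α12 = 55.2/1.3 = 42.5 < K2 = 469; K2/α21 = 469/0.739 = 635 > K1 = 55.2.
Since the inequalities point opposite ways, species 2 can invade but species 1 cannot.

species 2 excludes species 1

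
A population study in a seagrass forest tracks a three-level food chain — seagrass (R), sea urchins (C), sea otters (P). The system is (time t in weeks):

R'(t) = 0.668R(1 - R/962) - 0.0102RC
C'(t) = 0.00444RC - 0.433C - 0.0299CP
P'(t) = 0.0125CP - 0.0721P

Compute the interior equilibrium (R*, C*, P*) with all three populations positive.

From dP/dt = 0: 0.0125C* = 0.0721, so C* = 5.77.
From dR/dt = 0: 0.668(1 - R*/962) = 0.0102·5.77, giving R* = 962·(1 - 0.0881) = 877.
From dC/dt = 0: 0.00444·877 - 0.433 = 0.0299P*, so P* = 3.46/0.0299 = 116.

R* ≈ 877, C* ≈ 5.77, P* ≈ 116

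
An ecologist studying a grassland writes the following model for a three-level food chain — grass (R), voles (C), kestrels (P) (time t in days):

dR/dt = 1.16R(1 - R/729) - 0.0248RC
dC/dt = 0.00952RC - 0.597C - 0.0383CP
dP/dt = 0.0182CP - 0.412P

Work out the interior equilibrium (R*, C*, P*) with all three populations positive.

R* ≈ 376, C* ≈ 22.6, P* ≈ 77.9

From dP/dt = 0: 0.0182C* = 0.412, so C* = 22.6.
From dR/dt = 0: 1.16(1 - R*/729) = 0.0248·22.6, giving R* = 729·(1 - 0.484) = 376.
From dC/dt = 0: 0.00952·376 - 0.597 = 0.0383P*, so P* = 2.98/0.0383 = 77.9.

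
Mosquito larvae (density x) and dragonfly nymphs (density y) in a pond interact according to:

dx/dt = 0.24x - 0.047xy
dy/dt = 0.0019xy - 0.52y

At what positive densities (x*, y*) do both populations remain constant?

Set dy/dt = 0 with y > 0: 0.0019x - 0.52 = 0, so x* = 0.52/0.0019 = 274.
Set dx/dt = 0 with x > 0: 0.24 - 0.047y = 0, so y* = 0.24/0.047 = 5.11.

x* ≈ 274, y* ≈ 5.11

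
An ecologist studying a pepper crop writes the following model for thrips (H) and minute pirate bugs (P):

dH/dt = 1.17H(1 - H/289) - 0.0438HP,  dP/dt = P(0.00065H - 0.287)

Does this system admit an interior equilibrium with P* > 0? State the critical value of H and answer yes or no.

Threshold H = 442; K < 442, so no, the predator goes extinct.

The predator equation gives dP/dt > 0 only when H > 0.287/0.00065 = 442.
Without the predator, H → K = 289. Since 289 < 442, the predator cannot invade.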